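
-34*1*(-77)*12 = 31416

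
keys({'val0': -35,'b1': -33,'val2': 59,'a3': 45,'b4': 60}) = ['val0', 'b1', 'val2', 'a3', 'b4']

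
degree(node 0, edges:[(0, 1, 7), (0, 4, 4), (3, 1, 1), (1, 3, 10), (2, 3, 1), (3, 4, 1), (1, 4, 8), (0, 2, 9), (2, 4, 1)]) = 3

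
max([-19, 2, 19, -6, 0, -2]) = 19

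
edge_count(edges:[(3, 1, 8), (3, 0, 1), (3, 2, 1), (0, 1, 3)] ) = 4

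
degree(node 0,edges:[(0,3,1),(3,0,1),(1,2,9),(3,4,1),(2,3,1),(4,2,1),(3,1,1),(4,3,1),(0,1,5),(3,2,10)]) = 3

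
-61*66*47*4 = -756888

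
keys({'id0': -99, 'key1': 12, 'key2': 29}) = ['id0', 'key1', 'key2']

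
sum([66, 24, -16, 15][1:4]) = slice → [24, -16, 15]
24 + (-16) + 15
= 23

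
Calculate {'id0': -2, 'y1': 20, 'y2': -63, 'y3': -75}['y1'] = 20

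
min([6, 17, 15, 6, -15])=-15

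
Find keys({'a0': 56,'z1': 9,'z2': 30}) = ['a0', 'z1', 'z2']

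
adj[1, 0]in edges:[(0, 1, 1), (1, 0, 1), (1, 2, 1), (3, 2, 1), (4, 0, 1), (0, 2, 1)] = 1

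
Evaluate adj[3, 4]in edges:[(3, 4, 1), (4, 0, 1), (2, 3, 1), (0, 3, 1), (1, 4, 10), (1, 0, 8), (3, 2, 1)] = 1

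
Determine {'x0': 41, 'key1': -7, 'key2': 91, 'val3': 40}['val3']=40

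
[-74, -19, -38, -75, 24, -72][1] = -19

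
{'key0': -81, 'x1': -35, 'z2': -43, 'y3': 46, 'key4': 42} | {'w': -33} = {'key0': -81, 'x1': -35, 'z2': -43, 'y3': 46, 'key4': 42, 'w': -33}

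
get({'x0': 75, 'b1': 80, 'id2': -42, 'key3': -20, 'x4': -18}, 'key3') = -20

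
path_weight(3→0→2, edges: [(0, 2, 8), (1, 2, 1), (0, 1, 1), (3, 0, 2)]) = w(3→0)=2 + w(0→2)=8
= 10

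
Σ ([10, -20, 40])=30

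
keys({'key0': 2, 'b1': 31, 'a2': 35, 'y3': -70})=['key0', 'b1', 'a2', 'y3']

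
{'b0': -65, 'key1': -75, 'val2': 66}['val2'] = 66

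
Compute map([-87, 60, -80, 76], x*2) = -87*2=-174, 60*2=120, -80*2=-160, 76*2=152
= [-174, 120, -160, 152]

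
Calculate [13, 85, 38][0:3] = [13, 85, 38]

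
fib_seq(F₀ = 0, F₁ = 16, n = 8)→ F_2 = F_1 + F_0 = 16
F_3 = F_2 + F_1 = 32
F_4 = F_3 + F_2 = 48
...
= [0, 16, 16, 32, 48, 80, 128, 208]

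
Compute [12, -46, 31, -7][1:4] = [-46, 31, -7]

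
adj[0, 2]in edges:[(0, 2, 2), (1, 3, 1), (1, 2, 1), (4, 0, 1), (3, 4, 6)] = 2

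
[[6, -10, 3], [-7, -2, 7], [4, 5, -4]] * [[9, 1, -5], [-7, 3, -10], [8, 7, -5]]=C[0][0] = (6)*(9) + (-10)*(-7) + (3)*(8) = 148
C[0][1] = (6)*(1) + (-10)*(3) + (3)*(7) = -3
C[0][2] = (6)*(-5) + (-10)*(-10) + (3)*(-5) = 55
C[1][0] = (-7)*(9) + (-2)*(-7) + (7)*(8) = 7
C[1][1] = (-7)*(1) + (-2)*(3) + (7)*(7) = 36
C[1][2] = (-7)*(-5) + (-2)*(-10) + (7)*(-5) = 20
... (3 more cells)
= [[148, -3, 55], [7, 36, 20], [-31, -9, -50]]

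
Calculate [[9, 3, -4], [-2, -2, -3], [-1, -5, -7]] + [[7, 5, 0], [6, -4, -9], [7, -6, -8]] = [[16, 8, -4], [4, -6, -12], [6, -11, -15]]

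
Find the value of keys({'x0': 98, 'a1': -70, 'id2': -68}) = ['x0', 'a1', 'id2']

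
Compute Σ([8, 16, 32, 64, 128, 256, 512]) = 1016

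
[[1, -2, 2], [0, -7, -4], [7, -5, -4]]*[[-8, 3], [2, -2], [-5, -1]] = C[0][0] = (1)*(-8) + (-2)*(2) + (2)*(-5) = -22
C[0][1] = (1)*(3) + (-2)*(-2) + (2)*(-1) = 5
C[1][0] = (0)*(-8) + (-7)*(2) + (-4)*(-5) = 6
C[1][1] = (0)*(3) + (-7)*(-2) + (-4)*(-1) = 18
C[2][0] = (7)*(-8) + (-5)*(2) + (-4)*(-5) = -46
C[2][1] = (7)*(3) + (-5)*(-2) + (-4)*(-1) = 35
= [[-22, 5], [6, 18], [-46, 35]]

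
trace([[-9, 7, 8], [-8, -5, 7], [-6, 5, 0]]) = diagonal: (-9) + (-5) + 0
= -14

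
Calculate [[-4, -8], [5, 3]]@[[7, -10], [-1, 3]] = C[0][0] = (-4)*(7) + (-8)*(-1) = -20
C[0][1] = (-4)*(-10) + (-8)*(3) = 16
C[1][0] = (5)*(7) + (3)*(-1) = 32
C[1][1] = (5)*(-10) + (3)*(3) = -41
= [[-20, 16], [32, -41]]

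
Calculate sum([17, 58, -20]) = 55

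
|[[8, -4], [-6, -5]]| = (8)*(-5) - (-4)*(-6)
= -64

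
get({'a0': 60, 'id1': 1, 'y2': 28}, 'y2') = 28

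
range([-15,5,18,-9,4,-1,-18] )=36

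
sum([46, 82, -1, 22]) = 46 + 82 + (-1) + 22
= 149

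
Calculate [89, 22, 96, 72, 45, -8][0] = 89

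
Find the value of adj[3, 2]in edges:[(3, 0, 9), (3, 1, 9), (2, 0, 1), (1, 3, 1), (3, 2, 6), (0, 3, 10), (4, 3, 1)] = 6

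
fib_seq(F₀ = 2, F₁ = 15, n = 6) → [2, 15, 17, 32, 49, 81]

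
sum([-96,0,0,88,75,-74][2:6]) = 89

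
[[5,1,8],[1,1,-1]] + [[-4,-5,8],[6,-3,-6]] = [[1, -4, 16], [7, -2, -7]]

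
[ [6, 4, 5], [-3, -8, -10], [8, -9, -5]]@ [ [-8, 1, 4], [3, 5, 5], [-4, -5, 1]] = [[-56, 1, 49], [40, 7, -62], [-71, -12, -18]]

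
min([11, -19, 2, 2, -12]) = -19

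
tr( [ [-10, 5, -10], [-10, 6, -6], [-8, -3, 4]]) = 0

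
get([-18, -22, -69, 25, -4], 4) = -4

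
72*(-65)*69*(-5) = 1614600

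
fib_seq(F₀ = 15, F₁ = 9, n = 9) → [15, 9, 24, 33, 57, 90, 147, 237, 384]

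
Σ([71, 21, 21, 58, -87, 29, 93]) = 71 + 21 + 21 + 58 + (-87) + 29 + 93
= 206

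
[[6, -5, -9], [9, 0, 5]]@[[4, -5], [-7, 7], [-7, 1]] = C[0][0] = (6)*(4) + (-5)*(-7) + (-9)*(-7) = 122
C[0][1] = (6)*(-5) + (-5)*(7) + (-9)*(1) = -74
C[1][0] = (9)*(4) + (0)*(-7) + (5)*(-7) = 1
C[1][1] = (9)*(-5) + (0)*(7) + (5)*(1) = -40
= [[122, -74], [1, -40]]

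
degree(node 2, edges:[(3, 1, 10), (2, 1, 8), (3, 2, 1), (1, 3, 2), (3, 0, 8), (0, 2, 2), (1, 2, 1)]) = incident: (2,1), (3,2), (0,2), (1,2)
= 4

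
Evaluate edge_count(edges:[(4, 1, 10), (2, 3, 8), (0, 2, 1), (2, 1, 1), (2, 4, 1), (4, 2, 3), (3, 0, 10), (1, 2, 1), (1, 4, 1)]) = 9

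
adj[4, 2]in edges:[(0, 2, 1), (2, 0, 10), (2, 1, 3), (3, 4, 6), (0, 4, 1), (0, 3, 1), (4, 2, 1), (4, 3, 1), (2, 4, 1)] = 1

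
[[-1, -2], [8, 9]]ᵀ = [[-1, 8], [-2, 9]]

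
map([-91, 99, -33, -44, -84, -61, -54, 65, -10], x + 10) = [-81, 109, -23, -34, -74, -51, -44, 75, 0]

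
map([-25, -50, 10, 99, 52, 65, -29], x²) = [625, 2500, 100, 9801, 2704, 4225, 841]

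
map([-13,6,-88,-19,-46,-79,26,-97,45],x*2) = [-26, 12, -176, -38, -92, -158, 52, -194, 90]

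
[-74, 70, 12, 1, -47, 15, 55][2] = 12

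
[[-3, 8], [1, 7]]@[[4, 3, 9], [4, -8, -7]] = C[0][0] = (-3)*(4) + (8)*(4) = 20
C[0][1] = (-3)*(3) + (8)*(-8) = -73
C[0][2] = (-3)*(9) + (8)*(-7) = -83
C[1][0] = (1)*(4) + (7)*(4) = 32
C[1][1] = (1)*(3) + (7)*(-8) = -53
C[1][2] = (1)*(9) + (7)*(-7) = -40
= [[20, -73, -83], [32, -53, -40]]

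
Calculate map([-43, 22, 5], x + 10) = -43+10=-33, 22+10=32, 5+10=15
= [-33, 32, 15]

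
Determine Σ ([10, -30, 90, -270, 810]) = 610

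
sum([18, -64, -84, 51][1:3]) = slice → [-64, -84]
(-64) + (-84)
= -148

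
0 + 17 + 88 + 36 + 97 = 238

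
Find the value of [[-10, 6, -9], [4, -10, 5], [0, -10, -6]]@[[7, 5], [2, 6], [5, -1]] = C[0][0] = (-10)*(7) + (6)*(2) + (-9)*(5) = -103
C[0][1] = (-10)*(5) + (6)*(6) + (-9)*(-1) = -5
C[1][0] = (4)*(7) + (-10)*(2) + (5)*(5) = 33
C[1][1] = (4)*(5) + (-10)*(6) + (5)*(-1) = -45
C[2][0] = (0)*(7) + (-10)*(2) + (-6)*(5) = -50
C[2][1] = (0)*(5) + (-10)*(6) + (-6)*(-1) = -54
= [[-103, -5], [33, -45], [-50, -54]]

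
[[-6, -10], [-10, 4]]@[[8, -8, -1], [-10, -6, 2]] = C[0][0] = (-6)*(8) + (-10)*(-10) = 52
C[0][1] = (-6)*(-8) + (-10)*(-6) = 108
C[0][2] = (-6)*(-1) + (-10)*(2) = -14
C[1][0] = (-10)*(8) + (4)*(-10) = -120
C[1][1] = (-10)*(-8) + (4)*(-6) = 56
C[1][2] = (-10)*(-1) + (4)*(2) = 18
= [[52, 108, -14], [-120, 56, 18]]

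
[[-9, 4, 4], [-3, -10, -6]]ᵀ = [[-9, -3], [4, -10], [4, -6]]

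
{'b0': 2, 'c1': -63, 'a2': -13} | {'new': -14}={'b0': 2, 'c1': -63, 'a2': -13, 'new': -14}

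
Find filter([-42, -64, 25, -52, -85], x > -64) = [-42, 25, -52]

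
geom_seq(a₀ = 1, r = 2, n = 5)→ [1, 2, 4, 8, 16]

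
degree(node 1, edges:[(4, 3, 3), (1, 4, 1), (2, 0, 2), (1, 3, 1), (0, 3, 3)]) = incident: (1,4), (1,3)
= 2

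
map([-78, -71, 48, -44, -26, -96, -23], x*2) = -78*2=-156, -71*2=-142, 48*2=96, -44*2=-88, -26*2=-52, -96*2=-192, -23*2=-46
= [-156, -142, 96, -88, -52, -192, -46]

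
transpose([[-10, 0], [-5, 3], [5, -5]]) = [[-10, -5, 5], [0, 3, -5]]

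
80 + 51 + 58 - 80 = 109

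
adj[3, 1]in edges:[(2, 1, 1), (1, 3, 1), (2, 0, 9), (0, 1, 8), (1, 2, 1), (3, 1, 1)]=1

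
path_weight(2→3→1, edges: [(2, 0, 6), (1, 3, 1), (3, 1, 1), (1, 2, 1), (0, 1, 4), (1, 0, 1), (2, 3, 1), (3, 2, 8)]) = w(2→3)=1 + w(3→1)=1
= 2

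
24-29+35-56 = -26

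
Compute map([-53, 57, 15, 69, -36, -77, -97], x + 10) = [-43, 67, 25, 79, -26, -67, -87]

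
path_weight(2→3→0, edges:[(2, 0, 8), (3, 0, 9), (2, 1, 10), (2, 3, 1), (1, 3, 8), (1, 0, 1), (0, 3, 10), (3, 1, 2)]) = 10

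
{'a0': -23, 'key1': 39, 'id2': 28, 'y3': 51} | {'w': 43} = {'a0': -23, 'key1': 39, 'id2': 28, 'y3': 51, 'w': 43}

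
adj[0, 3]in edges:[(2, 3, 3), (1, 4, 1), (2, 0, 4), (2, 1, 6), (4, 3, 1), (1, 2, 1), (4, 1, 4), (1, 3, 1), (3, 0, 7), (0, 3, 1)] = 1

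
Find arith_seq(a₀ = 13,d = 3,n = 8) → a_0 = 13 + 0*3 = 13
a_1 = 13 + 1*3 = 16
a_2 = 13 + 2*3 = 19
...
= [13, 16, 19, 22, 25, 28, 31, 34]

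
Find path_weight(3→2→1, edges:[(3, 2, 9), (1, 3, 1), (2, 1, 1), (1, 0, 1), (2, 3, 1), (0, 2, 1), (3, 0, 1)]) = 10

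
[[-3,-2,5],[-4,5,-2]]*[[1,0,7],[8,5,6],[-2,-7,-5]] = [[-29, -45, -58], [40, 39, 12]]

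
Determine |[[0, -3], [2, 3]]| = (0)*(3) - (-3)*(2)
= 6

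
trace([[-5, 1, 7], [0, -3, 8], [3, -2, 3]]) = diagonal: (-5) + (-3) + 3
= -5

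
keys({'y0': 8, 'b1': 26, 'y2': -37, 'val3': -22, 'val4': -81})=['y0', 'b1', 'y2', 'val3', 'val4']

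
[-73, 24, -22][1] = 24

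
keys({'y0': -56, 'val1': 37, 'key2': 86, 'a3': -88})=['y0', 'val1', 'key2', 'a3']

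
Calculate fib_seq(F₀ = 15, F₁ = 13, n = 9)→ F_2 = F_1 + F_0 = 28
F_3 = F_2 + F_1 = 41
F_4 = F_3 + F_2 = 69
...
= [15, 13, 28, 41, 69, 110, 179, 289, 468]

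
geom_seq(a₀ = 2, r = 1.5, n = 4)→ a_0 = 2*1.5^0 = 2.0
a_1 = 2*1.5^1 = 3.0
a_2 = 2*1.5^2 = 4.5
...
= [2.0, 3.0, 4.5, 6.75]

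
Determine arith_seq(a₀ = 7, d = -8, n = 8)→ [7, -1, -9, -17, -25, -33, -41, -49]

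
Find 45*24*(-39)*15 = -631800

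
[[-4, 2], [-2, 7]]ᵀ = [[-4, -2], [2, 7]]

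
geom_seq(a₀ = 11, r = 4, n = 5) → [11, 44, 176, 704, 2816]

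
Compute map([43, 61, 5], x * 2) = [86, 122, 10]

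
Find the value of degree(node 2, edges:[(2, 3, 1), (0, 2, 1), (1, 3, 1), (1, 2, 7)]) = incident: (2,3), (0,2), (1,2)
= 3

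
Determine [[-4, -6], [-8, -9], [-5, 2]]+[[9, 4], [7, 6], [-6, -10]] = [[5, -2], [-1, -3], [-11, -8]]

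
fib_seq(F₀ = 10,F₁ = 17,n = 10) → F_2 = F_1 + F_0 = 27
F_3 = F_2 + F_1 = 44
F_4 = F_3 + F_2 = 71
...
= [10, 17, 27, 44, 71, 115, 186, 301, 487, 788]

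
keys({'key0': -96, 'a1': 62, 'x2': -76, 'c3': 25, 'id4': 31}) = ['key0', 'a1', 'x2', 'c3', 'id4']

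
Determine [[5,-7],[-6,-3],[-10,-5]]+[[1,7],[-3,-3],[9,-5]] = [[6, 0], [-9, -6], [-1, -10]]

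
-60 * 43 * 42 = -108360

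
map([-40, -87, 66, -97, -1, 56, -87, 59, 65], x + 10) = -40+10=-30, -87+10=-77, 66+10=76, -97+10=-87, -1+10=9, 56+10=66, -87+10=-77, 59+10=69, 65+10=75
= [-30, -77, 76, -87, 9, 66, -77, 69, 75]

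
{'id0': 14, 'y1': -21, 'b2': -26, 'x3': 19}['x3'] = 19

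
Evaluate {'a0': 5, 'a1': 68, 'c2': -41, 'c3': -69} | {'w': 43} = {'a0': 5, 'a1': 68, 'c2': -41, 'c3': -69, 'w': 43}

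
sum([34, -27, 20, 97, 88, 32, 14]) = 258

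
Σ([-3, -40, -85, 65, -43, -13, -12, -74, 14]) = -191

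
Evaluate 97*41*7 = 27839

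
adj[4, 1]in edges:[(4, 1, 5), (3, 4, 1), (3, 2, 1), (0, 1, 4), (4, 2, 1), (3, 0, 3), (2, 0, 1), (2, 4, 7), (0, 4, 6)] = 5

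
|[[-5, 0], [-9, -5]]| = 25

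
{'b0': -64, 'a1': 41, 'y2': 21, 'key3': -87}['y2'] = 21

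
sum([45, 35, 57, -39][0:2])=slice → [45, 35]
45 + 35
= 80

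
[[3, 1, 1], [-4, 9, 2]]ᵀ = [[3, -4], [1, 9], [1, 2]]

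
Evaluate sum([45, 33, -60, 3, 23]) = 44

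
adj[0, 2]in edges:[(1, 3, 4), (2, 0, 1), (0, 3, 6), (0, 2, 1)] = 1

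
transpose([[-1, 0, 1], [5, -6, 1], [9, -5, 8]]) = [[-1, 5, 9], [0, -6, -5], [1, 1, 8]]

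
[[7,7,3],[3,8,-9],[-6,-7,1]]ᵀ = [[7, 3, -6], [7, 8, -7], [3, -9, 1]]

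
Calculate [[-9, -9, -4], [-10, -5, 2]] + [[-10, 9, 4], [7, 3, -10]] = [[-19, 0, 0], [-3, -2, -8]]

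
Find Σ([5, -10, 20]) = 5 + -10 + 20
= 15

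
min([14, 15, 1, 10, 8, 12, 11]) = 1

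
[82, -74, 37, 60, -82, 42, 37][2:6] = [37, 60, -82, 42]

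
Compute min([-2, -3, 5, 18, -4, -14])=-14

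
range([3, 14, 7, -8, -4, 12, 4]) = 22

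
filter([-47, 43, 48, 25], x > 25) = [43, 48]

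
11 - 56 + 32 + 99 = 86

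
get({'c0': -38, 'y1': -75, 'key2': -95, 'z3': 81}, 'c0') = -38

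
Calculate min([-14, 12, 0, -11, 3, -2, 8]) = -14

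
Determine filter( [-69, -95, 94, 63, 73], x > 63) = [94, 73]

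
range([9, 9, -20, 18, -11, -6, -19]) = 38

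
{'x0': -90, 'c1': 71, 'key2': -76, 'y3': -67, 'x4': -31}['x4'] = -31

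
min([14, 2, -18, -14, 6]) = -18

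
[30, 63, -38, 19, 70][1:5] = [63, -38, 19, 70]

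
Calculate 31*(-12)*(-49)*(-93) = -1695204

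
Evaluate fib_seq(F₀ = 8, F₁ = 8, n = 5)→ [8, 8, 16, 24, 40]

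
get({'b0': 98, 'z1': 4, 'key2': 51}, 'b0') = 98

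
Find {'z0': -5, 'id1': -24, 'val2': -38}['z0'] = -5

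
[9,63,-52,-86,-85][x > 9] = keep x where x > 9: 9✗, 63✓, -52✗, -86✗, -85✗
= [63]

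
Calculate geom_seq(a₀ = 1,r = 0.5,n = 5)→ [1.0, 0.5, 0.25, 0.125, 0.0625]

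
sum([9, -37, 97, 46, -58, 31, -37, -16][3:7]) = -18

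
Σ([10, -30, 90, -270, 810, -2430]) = -1820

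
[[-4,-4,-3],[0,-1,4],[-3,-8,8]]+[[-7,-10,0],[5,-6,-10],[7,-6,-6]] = [[-11, -14, -3], [5, -7, -6], [4, -14, 2]]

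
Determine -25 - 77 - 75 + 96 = -81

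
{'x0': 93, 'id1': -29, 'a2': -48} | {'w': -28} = {'x0': 93, 'id1': -29, 'a2': -48, 'w': -28}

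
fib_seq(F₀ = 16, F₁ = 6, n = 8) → F_2 = F_1 + F_0 = 22
F_3 = F_2 + F_1 = 28
F_4 = F_3 + F_2 = 50
...
= [16, 6, 22, 28, 50, 78, 128, 206]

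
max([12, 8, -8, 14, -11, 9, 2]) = 14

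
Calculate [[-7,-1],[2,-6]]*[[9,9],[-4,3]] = [[-59, -66], [42, 0]]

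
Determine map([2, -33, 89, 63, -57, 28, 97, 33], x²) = (2)²=4, (-33)²=1089, (89)²=7921, (63)²=3969, (-57)²=3249, (28)²=784, (97)²=9409, (33)²=1089
= [4, 1089, 7921, 3969, 3249, 784, 9409, 1089]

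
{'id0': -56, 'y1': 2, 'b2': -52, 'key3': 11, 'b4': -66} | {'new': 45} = {'id0': -56, 'y1': 2, 'b2': -52, 'key3': 11, 'b4': -66, 'new': 45}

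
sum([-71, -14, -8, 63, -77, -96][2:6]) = -118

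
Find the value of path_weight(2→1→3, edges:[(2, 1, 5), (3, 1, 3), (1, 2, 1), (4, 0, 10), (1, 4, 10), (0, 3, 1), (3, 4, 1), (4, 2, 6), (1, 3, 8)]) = 13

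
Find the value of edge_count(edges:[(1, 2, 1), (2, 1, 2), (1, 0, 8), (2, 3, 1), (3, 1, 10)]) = 5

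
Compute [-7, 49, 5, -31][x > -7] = keep x where x > -7: -7✗, 49✓, 5✓, -31✗
= [49, 5]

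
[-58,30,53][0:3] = [-58, 30, 53]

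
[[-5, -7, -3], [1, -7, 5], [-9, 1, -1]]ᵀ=[[-5, 1, -9], [-7, -7, 1], [-3, 5, -1]]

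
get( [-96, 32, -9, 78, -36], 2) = -9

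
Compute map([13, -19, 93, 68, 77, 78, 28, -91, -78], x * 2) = [26, -38, 186, 136, 154, 156, 56, -182, -156]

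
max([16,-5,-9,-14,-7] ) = 16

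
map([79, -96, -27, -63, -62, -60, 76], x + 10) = 79+10=89, -96+10=-86, -27+10=-17, -63+10=-53, -62+10=-52, -60+10=-50, 76+10=86
= [89, -86, -17, -53, -52, -50, 86]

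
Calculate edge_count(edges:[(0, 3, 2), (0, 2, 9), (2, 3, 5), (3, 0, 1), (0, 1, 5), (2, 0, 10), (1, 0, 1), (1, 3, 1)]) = 8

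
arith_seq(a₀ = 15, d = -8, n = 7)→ [15, 7, -1, -9, -17, -25, -33]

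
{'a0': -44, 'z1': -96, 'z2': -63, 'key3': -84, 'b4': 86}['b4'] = 86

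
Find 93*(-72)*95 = -636120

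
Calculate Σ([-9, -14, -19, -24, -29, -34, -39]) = (-9) + (-14) + (-19) + (-24) + (-29) + (-34) + (-39)
= -168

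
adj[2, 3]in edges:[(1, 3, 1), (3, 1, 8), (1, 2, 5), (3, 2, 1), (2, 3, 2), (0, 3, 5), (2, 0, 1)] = 2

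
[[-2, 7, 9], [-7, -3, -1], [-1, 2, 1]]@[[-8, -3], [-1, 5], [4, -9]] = C[0][0] = (-2)*(-8) + (7)*(-1) + (9)*(4) = 45
C[0][1] = (-2)*(-3) + (7)*(5) + (9)*(-9) = -40
C[1][0] = (-7)*(-8) + (-3)*(-1) + (-1)*(4) = 55
C[1][1] = (-7)*(-3) + (-3)*(5) + (-1)*(-9) = 15
C[2][0] = (-1)*(-8) + (2)*(-1) + (1)*(4) = 10
C[2][1] = (-1)*(-3) + (2)*(5) + (1)*(-9) = 4
= [[45, -40], [55, 15], [10, 4]]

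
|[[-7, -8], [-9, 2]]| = (-7)*(2) - (-8)*(-9)
= -86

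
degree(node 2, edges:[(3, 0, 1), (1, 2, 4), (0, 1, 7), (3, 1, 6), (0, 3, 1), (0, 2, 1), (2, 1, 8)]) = incident: (1,2), (0,2), (2,1)
= 3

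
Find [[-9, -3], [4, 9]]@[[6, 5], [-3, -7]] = [[-45, -24], [-3, -43]]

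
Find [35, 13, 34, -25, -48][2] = 34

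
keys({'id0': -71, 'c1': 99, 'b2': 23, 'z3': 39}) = ['id0', 'c1', 'b2', 'z3']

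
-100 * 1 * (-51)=5100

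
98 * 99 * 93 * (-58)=-52332588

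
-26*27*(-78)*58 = 3175848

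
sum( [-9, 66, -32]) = (-9) + 66 + (-32)
= 25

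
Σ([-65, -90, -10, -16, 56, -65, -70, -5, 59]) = -206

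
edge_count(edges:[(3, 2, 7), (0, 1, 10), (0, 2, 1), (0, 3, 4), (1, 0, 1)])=5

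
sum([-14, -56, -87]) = -157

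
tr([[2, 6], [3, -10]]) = -8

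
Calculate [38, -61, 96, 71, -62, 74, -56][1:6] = [-61, 96, 71, -62, 74]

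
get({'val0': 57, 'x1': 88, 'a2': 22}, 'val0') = 57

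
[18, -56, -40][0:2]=[18, -56]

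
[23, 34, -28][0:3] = [23, 34, -28]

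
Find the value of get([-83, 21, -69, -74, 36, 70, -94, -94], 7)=-94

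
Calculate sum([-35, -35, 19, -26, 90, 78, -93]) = (-35) + (-35) + 19 + (-26) + 90 + 78 + (-93)
= -2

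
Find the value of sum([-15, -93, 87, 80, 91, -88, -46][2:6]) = 170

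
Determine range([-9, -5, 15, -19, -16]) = 34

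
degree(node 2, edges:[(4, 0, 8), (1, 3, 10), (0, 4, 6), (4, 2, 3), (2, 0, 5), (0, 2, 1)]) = incident: (4,2), (2,0), (0,2)
= 3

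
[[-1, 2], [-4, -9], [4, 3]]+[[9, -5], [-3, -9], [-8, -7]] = [[8, -3], [-7, -18], [-4, -4]]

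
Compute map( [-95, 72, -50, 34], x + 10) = -95+10=-85, 72+10=82, -50+10=-40, 34+10=44
= [-85, 82, -40, 44]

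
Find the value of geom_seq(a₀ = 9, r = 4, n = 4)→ [9, 36, 144, 576]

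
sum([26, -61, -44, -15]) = 26 + (-61) + (-44) + (-15)
= -94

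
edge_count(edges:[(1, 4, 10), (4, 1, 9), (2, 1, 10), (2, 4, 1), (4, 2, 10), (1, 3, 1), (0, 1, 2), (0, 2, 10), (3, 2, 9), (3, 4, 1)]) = 10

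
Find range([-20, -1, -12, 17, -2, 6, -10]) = 37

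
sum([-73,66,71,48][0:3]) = 64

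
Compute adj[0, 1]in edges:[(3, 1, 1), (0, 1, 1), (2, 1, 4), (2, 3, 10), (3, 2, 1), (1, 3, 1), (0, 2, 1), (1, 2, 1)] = 1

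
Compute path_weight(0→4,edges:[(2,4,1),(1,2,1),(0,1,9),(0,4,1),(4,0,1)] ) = w(0→4)=1
= 1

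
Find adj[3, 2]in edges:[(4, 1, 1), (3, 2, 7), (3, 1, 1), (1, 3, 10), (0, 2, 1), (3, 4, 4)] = 7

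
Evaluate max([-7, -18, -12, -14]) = -7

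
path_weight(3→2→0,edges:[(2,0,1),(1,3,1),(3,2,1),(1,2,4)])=w(3→2)=1 + w(2→0)=1
= 2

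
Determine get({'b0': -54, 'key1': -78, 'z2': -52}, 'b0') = -54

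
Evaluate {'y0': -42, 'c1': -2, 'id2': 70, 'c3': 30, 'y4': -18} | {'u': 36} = {'y0': -42, 'c1': -2, 'id2': 70, 'c3': 30, 'y4': -18, 'u': 36}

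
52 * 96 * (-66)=-329472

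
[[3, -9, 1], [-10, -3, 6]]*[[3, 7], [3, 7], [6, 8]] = C[0][0] = (3)*(3) + (-9)*(3) + (1)*(6) = -12
C[0][1] = (3)*(7) + (-9)*(7) + (1)*(8) = -34
C[1][0] = (-10)*(3) + (-3)*(3) + (6)*(6) = -3
C[1][1] = (-10)*(7) + (-3)*(7) + (6)*(8) = -43
= [[-12, -34], [-3, -43]]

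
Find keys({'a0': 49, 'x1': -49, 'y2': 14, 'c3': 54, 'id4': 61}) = ['a0', 'x1', 'y2', 'c3', 'id4']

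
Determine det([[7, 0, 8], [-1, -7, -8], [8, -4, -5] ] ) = (1)*(7)*det([[-7, -8], [-4, -5]]) + (-1)*(0)*det([[-1, -8], [8, -5]]) + (1)*(8)*det([[-1, -7], [8, -4]])
= 21 + 0 + 480
= 501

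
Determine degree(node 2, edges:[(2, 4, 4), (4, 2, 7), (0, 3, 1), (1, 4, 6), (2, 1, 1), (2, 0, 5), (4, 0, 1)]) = 4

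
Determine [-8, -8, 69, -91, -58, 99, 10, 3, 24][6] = 10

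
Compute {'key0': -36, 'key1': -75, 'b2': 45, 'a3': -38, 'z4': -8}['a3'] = -38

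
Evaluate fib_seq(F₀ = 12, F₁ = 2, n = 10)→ [12, 2, 14, 16, 30, 46, 76, 122, 198, 320]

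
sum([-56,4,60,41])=49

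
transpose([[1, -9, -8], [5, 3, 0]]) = [[1, 5], [-9, 3], [-8, 0]]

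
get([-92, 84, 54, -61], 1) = 84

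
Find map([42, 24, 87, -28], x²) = [1764, 576, 7569, 784]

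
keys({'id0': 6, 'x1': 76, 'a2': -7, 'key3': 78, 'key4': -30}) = ['id0', 'x1', 'a2', 'key3', 'key4']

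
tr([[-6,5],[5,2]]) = -4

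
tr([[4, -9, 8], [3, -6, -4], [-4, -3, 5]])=diagonal: 4 + (-6) + 5
= 3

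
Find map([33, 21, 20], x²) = [1089, 441, 400]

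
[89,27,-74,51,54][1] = 27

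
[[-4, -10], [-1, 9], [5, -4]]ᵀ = [[-4, -1, 5], [-10, 9, -4]]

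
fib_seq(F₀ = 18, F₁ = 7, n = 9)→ [18, 7, 25, 32, 57, 89, 146, 235, 381]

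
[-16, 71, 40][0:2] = [-16, 71]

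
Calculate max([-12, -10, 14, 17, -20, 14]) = 17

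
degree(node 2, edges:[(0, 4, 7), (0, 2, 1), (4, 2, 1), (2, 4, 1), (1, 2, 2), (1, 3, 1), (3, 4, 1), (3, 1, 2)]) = 4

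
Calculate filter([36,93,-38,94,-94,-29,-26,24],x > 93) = [94]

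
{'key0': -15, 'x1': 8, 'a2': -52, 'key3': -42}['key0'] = -15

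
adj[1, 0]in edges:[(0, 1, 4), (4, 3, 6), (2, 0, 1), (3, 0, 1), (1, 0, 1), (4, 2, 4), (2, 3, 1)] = 1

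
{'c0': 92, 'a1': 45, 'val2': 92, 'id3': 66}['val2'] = 92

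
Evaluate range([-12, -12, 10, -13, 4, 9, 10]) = 23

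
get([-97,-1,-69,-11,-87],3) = -11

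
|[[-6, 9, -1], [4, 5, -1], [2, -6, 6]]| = -344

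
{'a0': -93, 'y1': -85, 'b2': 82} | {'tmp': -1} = {'a0': -93, 'y1': -85, 'b2': 82, 'tmp': -1}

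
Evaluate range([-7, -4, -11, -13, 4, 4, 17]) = 30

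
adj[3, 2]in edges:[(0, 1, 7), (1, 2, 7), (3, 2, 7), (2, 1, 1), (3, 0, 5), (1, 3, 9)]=7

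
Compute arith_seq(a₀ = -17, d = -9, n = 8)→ [-17, -26, -35, -44, -53, -62, -71, -80]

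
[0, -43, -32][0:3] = [0, -43, -32]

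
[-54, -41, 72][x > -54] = [-41, 72]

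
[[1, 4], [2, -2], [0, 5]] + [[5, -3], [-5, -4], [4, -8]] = [[6, 1], [-3, -6], [4, -3]]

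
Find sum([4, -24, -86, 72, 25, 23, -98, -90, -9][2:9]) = -163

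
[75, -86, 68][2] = 68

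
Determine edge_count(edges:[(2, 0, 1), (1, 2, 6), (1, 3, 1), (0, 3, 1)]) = 4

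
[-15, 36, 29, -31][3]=-31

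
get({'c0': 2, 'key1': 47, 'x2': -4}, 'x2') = -4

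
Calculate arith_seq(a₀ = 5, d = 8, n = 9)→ a_0 = 5 + 0*8 = 5
a_1 = 5 + 1*8 = 13
a_2 = 5 + 2*8 = 21
...
= [5, 13, 21, 29, 37, 45, 53, 61, 69]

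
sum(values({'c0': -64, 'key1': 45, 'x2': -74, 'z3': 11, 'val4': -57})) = (-64) + 45 + (-74) + 11 + (-57)
= -139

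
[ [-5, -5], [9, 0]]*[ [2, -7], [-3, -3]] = C[0][0] = (-5)*(2) + (-5)*(-3) = 5
C[0][1] = (-5)*(-7) + (-5)*(-3) = 50
C[1][0] = (9)*(2) + (0)*(-3) = 18
C[1][1] = (9)*(-7) + (0)*(-3) = -63
= [[5, 50], [18, -63]]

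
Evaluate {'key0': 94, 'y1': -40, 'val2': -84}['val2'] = -84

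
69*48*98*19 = 6166944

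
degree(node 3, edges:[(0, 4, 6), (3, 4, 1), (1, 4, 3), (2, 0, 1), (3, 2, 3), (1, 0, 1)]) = 2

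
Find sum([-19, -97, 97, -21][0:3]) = slice → [-19, -97, 97]
(-19) + (-97) + 97
= -19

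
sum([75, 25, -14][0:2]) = 100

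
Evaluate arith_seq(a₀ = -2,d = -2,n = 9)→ [-2, -4, -6, -8, -10, -12, -14, -16, -18]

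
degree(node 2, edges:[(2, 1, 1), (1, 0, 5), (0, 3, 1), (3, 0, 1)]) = 1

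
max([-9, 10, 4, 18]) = 18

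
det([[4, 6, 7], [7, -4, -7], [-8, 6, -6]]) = (1)*(4)*det([[-4, -7], [6, -6]]) + (-1)*(6)*det([[7, -7], [-8, -6]]) + (1)*(7)*det([[7, -4], [-8, 6]])
= 264 + 588 + 70
= 922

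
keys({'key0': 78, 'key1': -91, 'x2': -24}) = ['key0', 'key1', 'x2']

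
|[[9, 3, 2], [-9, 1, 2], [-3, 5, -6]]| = -408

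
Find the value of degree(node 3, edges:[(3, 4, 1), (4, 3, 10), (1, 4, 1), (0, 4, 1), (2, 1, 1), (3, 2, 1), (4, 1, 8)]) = incident: (3,4), (4,3), (3,2)
= 3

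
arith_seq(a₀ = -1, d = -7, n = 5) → a_0 = -1 + 0*-7 = -1
a_1 = -1 + 1*-7 = -8
a_2 = -1 + 2*-7 = -15
...
= [-1, -8, -15, -22, -29]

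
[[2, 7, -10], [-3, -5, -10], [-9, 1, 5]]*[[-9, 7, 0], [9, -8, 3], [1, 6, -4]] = [[35, -102, 61], [-28, -41, 25], [95, -41, -17]]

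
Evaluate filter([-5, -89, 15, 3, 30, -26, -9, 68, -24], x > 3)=keep x where x > 3: -5✗, -89✗, 15✓, 3✗, 30✓, -26✗, -9✗, 68✓, -24✗
= [15, 30, 68]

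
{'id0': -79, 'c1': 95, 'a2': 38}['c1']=95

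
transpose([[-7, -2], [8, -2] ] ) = [[-7, 8], [-2, -2]]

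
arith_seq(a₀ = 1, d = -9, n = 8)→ [1, -8, -17, -26, -35, -44, -53, -62]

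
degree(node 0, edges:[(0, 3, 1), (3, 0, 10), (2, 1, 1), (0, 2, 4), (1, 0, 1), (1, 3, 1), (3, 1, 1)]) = incident: (0,3), (3,0), (0,2), (1,0)
= 4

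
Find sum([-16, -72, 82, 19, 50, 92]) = (-16) + (-72) + 82 + 19 + 50 + 92
= 155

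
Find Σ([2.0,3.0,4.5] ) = 2.0 + 3.0 + 4.5
= 9.5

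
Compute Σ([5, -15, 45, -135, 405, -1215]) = -910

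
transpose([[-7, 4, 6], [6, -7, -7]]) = [[-7, 6], [4, -7], [6, -7]]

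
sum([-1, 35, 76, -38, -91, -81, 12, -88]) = -176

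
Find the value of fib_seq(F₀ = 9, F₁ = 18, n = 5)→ [9, 18, 27, 45, 72]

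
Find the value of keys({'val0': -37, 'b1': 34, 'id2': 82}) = ['val0', 'b1', 'id2']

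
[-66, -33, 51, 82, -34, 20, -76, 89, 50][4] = -34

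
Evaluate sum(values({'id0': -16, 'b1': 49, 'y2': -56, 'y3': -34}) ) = -57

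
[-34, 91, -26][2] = -26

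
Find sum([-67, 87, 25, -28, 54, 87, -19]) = (-67) + 87 + 25 + (-28) + 54 + 87 + (-19)
= 139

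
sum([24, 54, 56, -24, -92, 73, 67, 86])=244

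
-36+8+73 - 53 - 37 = -45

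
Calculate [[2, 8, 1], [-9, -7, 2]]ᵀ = [[2, -9], [8, -7], [1, 2]]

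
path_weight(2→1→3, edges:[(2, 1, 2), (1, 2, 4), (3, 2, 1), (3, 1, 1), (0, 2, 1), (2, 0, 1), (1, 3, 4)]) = w(2→1)=2 + w(1→3)=4
= 6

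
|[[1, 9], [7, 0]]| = -63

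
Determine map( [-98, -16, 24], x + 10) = [-88, -6, 34]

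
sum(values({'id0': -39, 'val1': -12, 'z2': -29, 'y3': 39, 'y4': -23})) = (-39) + (-12) + (-29) + 39 + (-23)
= -64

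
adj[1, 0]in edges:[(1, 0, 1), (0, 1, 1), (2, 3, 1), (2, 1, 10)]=1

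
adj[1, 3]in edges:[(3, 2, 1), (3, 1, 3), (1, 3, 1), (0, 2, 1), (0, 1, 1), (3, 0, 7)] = 1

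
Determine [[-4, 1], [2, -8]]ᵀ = [[-4, 2], [1, -8]]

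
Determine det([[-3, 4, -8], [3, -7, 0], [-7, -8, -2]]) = (1)*(-3)*det([[-7, 0], [-8, -2]]) + (-1)*(4)*det([[3, 0], [-7, -2]]) + (1)*(-8)*det([[3, -7], [-7, -8]])
= -42 + 24 + 584
= 566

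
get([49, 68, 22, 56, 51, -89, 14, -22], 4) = 51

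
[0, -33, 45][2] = 45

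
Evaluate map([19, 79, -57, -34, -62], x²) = [361, 6241, 3249, 1156, 3844]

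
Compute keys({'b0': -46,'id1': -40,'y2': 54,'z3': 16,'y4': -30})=['b0', 'id1', 'y2', 'z3', 'y4']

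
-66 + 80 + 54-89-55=-76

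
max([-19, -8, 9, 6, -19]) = 9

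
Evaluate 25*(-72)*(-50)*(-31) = -2790000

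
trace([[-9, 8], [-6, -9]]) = -18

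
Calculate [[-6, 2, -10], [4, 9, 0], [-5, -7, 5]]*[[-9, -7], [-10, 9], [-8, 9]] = C[0][0] = (-6)*(-9) + (2)*(-10) + (-10)*(-8) = 114
C[0][1] = (-6)*(-7) + (2)*(9) + (-10)*(9) = -30
C[1][0] = (4)*(-9) + (9)*(-10) + (0)*(-8) = -126
C[1][1] = (4)*(-7) + (9)*(9) + (0)*(9) = 53
C[2][0] = (-5)*(-9) + (-7)*(-10) + (5)*(-8) = 75
C[2][1] = (-5)*(-7) + (-7)*(9) + (5)*(9) = 17
= [[114, -30], [-126, 53], [75, 17]]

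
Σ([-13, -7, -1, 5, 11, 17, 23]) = 35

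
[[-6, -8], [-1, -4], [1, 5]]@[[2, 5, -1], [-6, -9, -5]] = C[0][0] = (-6)*(2) + (-8)*(-6) = 36
C[0][1] = (-6)*(5) + (-8)*(-9) = 42
C[0][2] = (-6)*(-1) + (-8)*(-5) = 46
C[1][0] = (-1)*(2) + (-4)*(-6) = 22
C[1][1] = (-1)*(5) + (-4)*(-9) = 31
C[1][2] = (-1)*(-1) + (-4)*(-5) = 21
... (3 more cells)
= [[36, 42, 46], [22, 31, 21], [-28, -40, -26]]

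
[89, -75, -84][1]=-75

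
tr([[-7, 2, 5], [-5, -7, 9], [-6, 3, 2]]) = -12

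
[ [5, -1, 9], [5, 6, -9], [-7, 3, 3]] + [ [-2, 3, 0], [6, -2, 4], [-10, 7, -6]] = [[3, 2, 9], [11, 4, -5], [-17, 10, -3]]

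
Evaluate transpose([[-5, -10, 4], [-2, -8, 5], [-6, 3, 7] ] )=[[-5, -2, -6], [-10, -8, 3], [4, 5, 7]]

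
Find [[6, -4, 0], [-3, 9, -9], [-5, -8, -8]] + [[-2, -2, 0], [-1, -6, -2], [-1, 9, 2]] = [[4, -6, 0], [-4, 3, -11], [-6, 1, -6]]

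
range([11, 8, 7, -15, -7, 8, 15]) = 30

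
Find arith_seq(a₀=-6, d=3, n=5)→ a_0 = -6 + 0*3 = -6
a_1 = -6 + 1*3 = -3
a_2 = -6 + 2*3 = 0
...
= [-6, -3, 0, 3, 6]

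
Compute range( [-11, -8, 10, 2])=21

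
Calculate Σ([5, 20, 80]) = 105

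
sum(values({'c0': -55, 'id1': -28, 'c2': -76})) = (-55) + (-28) + (-76)
= -159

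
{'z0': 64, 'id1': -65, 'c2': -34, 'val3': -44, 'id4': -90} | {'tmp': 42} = {'z0': 64, 'id1': -65, 'c2': -34, 'val3': -44, 'id4': -90, 'tmp': 42}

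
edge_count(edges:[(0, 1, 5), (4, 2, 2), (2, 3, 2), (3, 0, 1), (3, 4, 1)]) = 5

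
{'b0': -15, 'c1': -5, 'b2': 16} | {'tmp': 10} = {'b0': -15, 'c1': -5, 'b2': 16, 'tmp': 10}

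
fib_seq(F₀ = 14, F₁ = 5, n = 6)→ [14, 5, 19, 24, 43, 67]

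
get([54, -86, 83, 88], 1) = -86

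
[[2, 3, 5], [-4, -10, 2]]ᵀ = [[2, -4], [3, -10], [5, 2]]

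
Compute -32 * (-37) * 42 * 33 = 1641024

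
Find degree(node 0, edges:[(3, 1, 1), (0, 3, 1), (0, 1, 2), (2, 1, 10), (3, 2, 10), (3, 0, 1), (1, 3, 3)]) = incident: (0,3), (0,1), (3,0)
= 3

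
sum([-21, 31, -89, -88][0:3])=slice → [-21, 31, -89]
(-21) + 31 + (-89)
= -79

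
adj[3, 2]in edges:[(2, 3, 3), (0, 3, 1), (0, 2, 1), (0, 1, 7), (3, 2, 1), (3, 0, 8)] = 1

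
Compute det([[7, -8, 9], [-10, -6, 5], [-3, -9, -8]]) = 2059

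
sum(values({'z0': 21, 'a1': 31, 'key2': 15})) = 21 + 31 + 15
= 67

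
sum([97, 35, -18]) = 97 + 35 + (-18)
= 114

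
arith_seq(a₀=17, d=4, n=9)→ [17, 21, 25, 29, 33, 37, 41, 45, 49]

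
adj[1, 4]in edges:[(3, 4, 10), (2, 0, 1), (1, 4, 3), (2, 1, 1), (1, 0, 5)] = 3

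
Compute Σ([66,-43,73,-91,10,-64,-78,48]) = -79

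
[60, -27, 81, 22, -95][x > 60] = [81]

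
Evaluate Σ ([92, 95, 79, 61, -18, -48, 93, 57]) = 411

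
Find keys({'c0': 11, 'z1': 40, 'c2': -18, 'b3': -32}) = ['c0', 'z1', 'c2', 'b3']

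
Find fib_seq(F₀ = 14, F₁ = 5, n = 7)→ F_2 = F_1 + F_0 = 19
F_3 = F_2 + F_1 = 24
F_4 = F_3 + F_2 = 43
...
= [14, 5, 19, 24, 43, 67, 110]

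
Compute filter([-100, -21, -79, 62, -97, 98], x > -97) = [-21, -79, 62, 98]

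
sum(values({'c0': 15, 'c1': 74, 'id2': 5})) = 15 + 74 + 5
= 94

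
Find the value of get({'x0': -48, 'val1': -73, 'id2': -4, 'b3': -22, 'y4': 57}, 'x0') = -48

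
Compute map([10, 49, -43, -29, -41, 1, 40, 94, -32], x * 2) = [20, 98, -86, -58, -82, 2, 80, 188, -64]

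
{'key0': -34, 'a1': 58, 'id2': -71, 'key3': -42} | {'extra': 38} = {'key0': -34, 'a1': 58, 'id2': -71, 'key3': -42, 'extra': 38}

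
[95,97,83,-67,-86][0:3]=[95, 97, 83]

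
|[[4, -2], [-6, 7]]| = 16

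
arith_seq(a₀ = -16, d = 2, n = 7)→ [-16, -14, -12, -10, -8, -6, -4]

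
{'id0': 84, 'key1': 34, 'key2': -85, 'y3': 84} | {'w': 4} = {'id0': 84, 'key1': 34, 'key2': -85, 'y3': 84, 'w': 4}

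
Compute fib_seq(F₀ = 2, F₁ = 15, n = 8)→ [2, 15, 17, 32, 49, 81, 130, 211]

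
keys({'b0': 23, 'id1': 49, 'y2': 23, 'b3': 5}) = ['b0', 'id1', 'y2', 'b3']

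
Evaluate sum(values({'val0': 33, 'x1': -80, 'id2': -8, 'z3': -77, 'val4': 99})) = 33 + (-80) + (-8) + (-77) + 99
= -33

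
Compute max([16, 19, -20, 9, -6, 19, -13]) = 19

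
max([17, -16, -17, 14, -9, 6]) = 17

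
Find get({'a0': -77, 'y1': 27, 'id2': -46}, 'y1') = 27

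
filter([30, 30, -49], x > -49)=keep x where x > -49: 30✓, 30✓, -49✗
= [30, 30]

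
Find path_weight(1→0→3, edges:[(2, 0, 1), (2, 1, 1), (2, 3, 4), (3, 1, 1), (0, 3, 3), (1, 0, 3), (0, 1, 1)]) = w(1→0)=3 + w(0→3)=3
= 6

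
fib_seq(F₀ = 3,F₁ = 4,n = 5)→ F_2 = F_1 + F_0 = 7
F_3 = F_2 + F_1 = 11
F_4 = F_3 + F_2 = 18
= [3, 4, 7, 11, 18]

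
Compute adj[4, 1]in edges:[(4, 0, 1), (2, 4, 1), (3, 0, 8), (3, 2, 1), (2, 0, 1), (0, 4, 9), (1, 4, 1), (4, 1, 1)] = 1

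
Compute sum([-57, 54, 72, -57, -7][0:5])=5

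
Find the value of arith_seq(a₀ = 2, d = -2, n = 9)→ a_0 = 2 + 0*-2 = 2
a_1 = 2 + 1*-2 = 0
a_2 = 2 + 2*-2 = -2
...
= [2, 0, -2, -4, -6, -8, -10, -12, -14]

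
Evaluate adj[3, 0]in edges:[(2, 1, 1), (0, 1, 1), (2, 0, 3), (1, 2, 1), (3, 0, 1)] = 1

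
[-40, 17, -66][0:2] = [-40, 17]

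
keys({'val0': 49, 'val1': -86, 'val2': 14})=['val0', 'val1', 'val2']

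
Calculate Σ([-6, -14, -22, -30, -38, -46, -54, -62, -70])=(-6) + (-14) + (-22) + (-30) + (-38) + (-46) + (-54) + (-62) + (-70)
= -342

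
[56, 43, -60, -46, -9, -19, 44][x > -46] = [56, 43, -9, -19, 44]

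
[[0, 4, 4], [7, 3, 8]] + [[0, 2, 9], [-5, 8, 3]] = [[0, 6, 13], [2, 11, 11]]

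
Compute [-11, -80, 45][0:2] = [-11, -80]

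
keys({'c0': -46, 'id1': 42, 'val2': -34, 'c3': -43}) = ['c0', 'id1', 'val2', 'c3']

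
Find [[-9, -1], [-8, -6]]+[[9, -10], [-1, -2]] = [[0, -11], [-9, -8]]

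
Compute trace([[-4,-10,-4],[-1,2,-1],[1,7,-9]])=diagonal: (-4) + 2 + (-9)
= -11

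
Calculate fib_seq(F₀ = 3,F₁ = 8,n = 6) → F_2 = F_1 + F_0 = 11
F_3 = F_2 + F_1 = 19
F_4 = F_3 + F_2 = 30
...
= [3, 8, 11, 19, 30, 49]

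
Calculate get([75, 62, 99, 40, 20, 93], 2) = 99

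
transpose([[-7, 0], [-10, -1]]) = [[-7, -10], [0, -1]]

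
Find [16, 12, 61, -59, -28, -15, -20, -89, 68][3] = -59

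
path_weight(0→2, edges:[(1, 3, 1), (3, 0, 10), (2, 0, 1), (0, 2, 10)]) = 10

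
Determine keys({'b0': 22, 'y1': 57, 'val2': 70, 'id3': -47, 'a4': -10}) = ['b0', 'y1', 'val2', 'id3', 'a4']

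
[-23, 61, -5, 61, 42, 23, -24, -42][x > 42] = [61, 61]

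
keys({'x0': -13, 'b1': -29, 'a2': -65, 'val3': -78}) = ['x0', 'b1', 'a2', 'val3']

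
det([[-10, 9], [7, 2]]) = (-10)*(2) - (9)*(7)
= -83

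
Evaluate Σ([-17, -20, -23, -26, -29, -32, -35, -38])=(-17) + (-20) + (-23) + (-26) + (-29) + (-32) + (-35) + (-38)
= -220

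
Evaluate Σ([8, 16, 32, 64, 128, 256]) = 504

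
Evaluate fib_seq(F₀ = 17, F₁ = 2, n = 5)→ F_2 = F_1 + F_0 = 19
F_3 = F_2 + F_1 = 21
F_4 = F_3 + F_2 = 40
= [17, 2, 19, 21, 40]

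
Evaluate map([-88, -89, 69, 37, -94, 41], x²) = (-88)²=7744, (-89)²=7921, (69)²=4761, (37)²=1369, (-94)²=8836, (41)²=1681
= [7744, 7921, 4761, 1369, 8836, 1681]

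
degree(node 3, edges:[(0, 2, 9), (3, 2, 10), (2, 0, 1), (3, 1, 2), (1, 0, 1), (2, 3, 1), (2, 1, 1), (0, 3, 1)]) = 4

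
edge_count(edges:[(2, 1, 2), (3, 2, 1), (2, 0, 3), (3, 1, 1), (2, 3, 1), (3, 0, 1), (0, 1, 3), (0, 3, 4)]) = 8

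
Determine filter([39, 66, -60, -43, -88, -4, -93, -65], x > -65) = [39, 66, -60, -43, -4]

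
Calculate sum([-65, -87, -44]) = -196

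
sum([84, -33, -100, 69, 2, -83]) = -61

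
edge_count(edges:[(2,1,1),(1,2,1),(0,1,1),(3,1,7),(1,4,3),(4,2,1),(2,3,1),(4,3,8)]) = 8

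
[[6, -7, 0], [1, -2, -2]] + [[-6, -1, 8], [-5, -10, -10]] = [[0, -8, 8], [-4, -12, -12]]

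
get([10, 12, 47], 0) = 10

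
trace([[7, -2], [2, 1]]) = 8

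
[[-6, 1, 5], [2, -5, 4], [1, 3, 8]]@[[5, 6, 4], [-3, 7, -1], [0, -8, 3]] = C[0][0] = (-6)*(5) + (1)*(-3) + (5)*(0) = -33
C[0][1] = (-6)*(6) + (1)*(7) + (5)*(-8) = -69
C[0][2] = (-6)*(4) + (1)*(-1) + (5)*(3) = -10
C[1][0] = (2)*(5) + (-5)*(-3) + (4)*(0) = 25
C[1][1] = (2)*(6) + (-5)*(7) + (4)*(-8) = -55
C[1][2] = (2)*(4) + (-5)*(-1) + (4)*(3) = 25
... (3 more cells)
= [[-33, -69, -10], [25, -55, 25], [-4, -37, 25]]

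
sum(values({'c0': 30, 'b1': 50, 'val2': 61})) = 141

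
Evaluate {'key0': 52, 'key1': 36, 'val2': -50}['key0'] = 52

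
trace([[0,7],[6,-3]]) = -3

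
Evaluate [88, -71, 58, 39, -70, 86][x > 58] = keep x where x > 58: 88✓, -71✗, 58✗, 39✗, -70✗, 86✓
= [88, 86]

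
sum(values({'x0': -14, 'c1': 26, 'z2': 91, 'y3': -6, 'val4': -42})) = (-14) + 26 + 91 + (-6) + (-42)
= 55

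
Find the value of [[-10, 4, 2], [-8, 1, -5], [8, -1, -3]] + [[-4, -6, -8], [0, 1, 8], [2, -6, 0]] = [[-14, -2, -6], [-8, 2, 3], [10, -7, -3]]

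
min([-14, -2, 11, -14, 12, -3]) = -14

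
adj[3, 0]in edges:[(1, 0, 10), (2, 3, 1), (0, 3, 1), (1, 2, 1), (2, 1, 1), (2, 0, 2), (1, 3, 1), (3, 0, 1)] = 1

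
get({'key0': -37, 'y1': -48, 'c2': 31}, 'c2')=31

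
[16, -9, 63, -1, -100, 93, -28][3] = -1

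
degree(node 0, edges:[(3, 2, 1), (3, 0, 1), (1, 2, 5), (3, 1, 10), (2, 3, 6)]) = incident: (3,0)
= 1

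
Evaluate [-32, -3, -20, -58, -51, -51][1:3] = [-3, -20]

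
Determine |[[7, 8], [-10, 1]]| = 87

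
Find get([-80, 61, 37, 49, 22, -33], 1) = 61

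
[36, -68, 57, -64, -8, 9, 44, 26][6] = 44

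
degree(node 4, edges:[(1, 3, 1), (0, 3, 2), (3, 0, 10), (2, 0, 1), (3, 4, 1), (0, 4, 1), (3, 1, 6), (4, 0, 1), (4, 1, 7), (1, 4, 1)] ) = 5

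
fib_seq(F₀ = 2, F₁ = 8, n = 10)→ [2, 8, 10, 18, 28, 46, 74, 120, 194, 314]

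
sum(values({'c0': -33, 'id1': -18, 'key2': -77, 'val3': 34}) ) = (-33) + (-18) + (-77) + 34
= -94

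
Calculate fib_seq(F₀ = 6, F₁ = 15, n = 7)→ F_2 = F_1 + F_0 = 21
F_3 = F_2 + F_1 = 36
F_4 = F_3 + F_2 = 57
...
= [6, 15, 21, 36, 57, 93, 150]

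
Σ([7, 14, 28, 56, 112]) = 217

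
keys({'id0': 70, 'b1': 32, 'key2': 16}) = ['id0', 'b1', 'key2']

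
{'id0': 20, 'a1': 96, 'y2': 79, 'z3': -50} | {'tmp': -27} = {'id0': 20, 'a1': 96, 'y2': 79, 'z3': -50, 'tmp': -27}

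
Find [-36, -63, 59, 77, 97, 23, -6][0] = -36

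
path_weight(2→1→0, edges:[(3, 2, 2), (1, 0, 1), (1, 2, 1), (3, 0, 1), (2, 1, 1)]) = w(2→1)=1 + w(1→0)=1
= 2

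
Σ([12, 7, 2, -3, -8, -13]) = -3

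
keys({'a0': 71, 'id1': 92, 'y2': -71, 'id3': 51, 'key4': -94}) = ['a0', 'id1', 'y2', 'id3', 'key4']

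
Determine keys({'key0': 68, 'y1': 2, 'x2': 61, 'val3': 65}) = ['key0', 'y1', 'x2', 'val3']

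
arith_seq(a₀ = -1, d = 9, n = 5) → [-1, 8, 17, 26, 35]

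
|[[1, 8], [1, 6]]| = -2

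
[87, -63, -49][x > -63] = [87, -49]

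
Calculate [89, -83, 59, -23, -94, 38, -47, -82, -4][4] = -94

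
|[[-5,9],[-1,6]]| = -21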